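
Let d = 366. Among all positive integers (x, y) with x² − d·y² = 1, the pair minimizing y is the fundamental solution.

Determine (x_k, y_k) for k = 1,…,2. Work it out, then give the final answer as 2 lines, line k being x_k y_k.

√366 = [19; 7,1,1,1,2,12,2,1,1,1,7,38, …], period ℓ=12 (even) → k=11
k=0  a_k=19  p_k/q_k = 19/1
k=1  a_k=7  p_k/q_k = 134/7
k=2  a_k=1  p_k/q_k = 153/8
k=3  a_k=1  p_k/q_k = 287/15
k=4  a_k=1  p_k/q_k = 440/23
…
k=6  a_k=12  p_k/q_k = 14444/755
…
k=8  a_k=1  p_k/q_k = 44499/2326
…
k=10  a_k=1  p_k/q_k = 119053/6223
k=11  a_k=7  p_k/q_k = 907925/47458
(x₁, y₁) = (907925, 47458);  907925² − 366·47458² = 1 ✓
(907925+47458√366)^2 = 1648655611249 + 86176609300√366

907925 47458
1648655611249 86176609300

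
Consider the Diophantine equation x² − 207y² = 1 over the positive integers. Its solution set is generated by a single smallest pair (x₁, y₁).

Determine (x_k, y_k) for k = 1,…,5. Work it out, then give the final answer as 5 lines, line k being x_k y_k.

[14; 2,1,1,2,1,1,2,28] for √207; ℓ=8 ⇒ convergent index 7
step 0: (14, 1)  from 14·(1,0) + (0,1)
…
step 3: (72, 5)  from 1·(43,3) + (29,2)
step 4: (187, 13)  from 2·(72,5) + (43,3)
…
step 6: (446, 31)  from 1·(259,18) + (187,13)
step 7: (1151, 80)  from 2·(446,31) + (259,18)
→ (1151, 80).  Check: 1151²=1324801, 207·80²=1324800, difference 1.
(x_2, y_2) = (1151·1151 + 207·80·80, 1151·80 + 80·1151) = (2649601, 184160)
(x_3, y_3) = (1151·2649601 + 207·80·184160, 1151·184160 + 80·2649601) = (6099380351, 423936240)
(x_4, y_4) = (1151·6099380351 + 207·80·423936240, 1151·423936240 + 80·6099380351) = (14040770918401, 975901040320)
(x_5, y_5) = (1151·14040770918401 + 207·80·975901040320, 1151·975901040320 + 80·14040770918401) = (32321848554778751, 2246523770880400)

1151 80
2649601 184160
6099380351 423936240
14040770918401 975901040320
32321848554778751 2246523770880400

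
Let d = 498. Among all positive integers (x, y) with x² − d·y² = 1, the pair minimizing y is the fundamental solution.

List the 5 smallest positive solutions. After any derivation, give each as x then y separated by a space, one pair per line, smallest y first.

179777 8056
64639539457 2896567024
23241404969742401 1041472259739240
8356540122426119709697 374465516875386131936
3004627427155559641130652737 134640574453571113022377304

√498 → a₀=22, period (3,6,22,6,3,44); ℓ=6 even so k=5
a_0=22:  p_0=22·1+0=22,  q_0=22·0+1=1
a_1=3:  p_1=3·22+1=67,  q_1=3·1+0=3
a_2=6:  p_2=6·67+22=424,  q_2=6·3+1=19
a_3=22:  p_3=22·424+67=9395,  q_3=22·19+3=421
a_4=6:  p_4=6·9395+424=56794,  q_4=6·421+19=2545
a_5=3:  p_5=3·56794+9395=179777,  q_5=3·2545+421=8056
(x₁, y₁) = (179777, 8056);  179777² − 498·8056² = 1 ✓
k=2:  x_2 = 179777·179777+498·8056·8056 = 64639539457,  y_2 = 179777·8056+8056·179777 = 2896567024
k=3:  x_3 = 179777·64639539457+498·8056·2896567024 = 23241404969742401,  y_3 = 179777·2896567024+8056·64639539457 = 1041472259739240
k=4:  x_4 = 179777·23241404969742401+498·8056·1041472259739240 = 8356540122426119709697,  y_4 = 179777·1041472259739240+8056·23241404969742401 = 374465516875386131936
k=5:  x_5 = 179777·8356540122426119709697+498·8056·374465516875386131936 = 3004627427155559641130652737,  y_5 = 179777·374465516875386131936+8056·8356540122426119709697 = 134640574453571113022377304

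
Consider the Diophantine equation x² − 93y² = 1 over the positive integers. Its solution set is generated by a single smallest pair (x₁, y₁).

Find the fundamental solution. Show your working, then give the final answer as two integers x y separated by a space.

12151 1260

√93 → a₀=9, period (1,1,1,4,6,4,1,1,1,18); ℓ=10 even so k=9
k=0  a_k=9  p_k/q_k = 9/1
k=1  a_k=1  p_k/q_k = 10/1
k=2  a_k=1  p_k/q_k = 19/2
k=3  a_k=1  p_k/q_k = 29/3
…
k=5  a_k=6  p_k/q_k = 839/87
…
k=7  a_k=1  p_k/q_k = 4330/449
k=8  a_k=1  p_k/q_k = 7821/811
k=9  a_k=1  p_k/q_k = 12151/1260
(x₁, y₁) = (12151, 1260);  12151² − 93·1260² = 1 ✓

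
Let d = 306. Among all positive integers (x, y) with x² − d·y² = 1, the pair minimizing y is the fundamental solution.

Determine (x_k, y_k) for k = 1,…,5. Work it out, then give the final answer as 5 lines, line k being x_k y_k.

√306 → a₀=17, period (2,34); ℓ=2 even so k=1
a_0=17:  p_0=17·1+0=17,  q_0=17·0+1=1
a_1=2:  p_1=2·17+1=35,  q_1=2·1+0=2
(x₁, y₁) = (35, 2);  35² − 306·2² = 1 ✓
(x_2, y_2) = (35·35 + 306·2·2, 35·2 + 2·35) = (2449, 140)
(x_3, y_3) = (35·2449 + 306·2·140, 35·140 + 2·2449) = (171395, 9798)
(x_4, y_4) = (35·171395 + 306·2·9798, 35·9798 + 2·171395) = (11995201, 685720)
(x_5, y_5) = (35·11995201 + 306·2·685720, 35·685720 + 2·11995201) = (839492675, 47990602)

35 2
2449 140
171395 9798
11995201 685720
839492675 47990602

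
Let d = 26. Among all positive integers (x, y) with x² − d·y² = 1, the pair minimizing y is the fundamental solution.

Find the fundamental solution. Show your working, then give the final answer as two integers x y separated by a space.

√26 = [5; 10, …], period ℓ=1 (odd) → k=1
step 0: (5, 1)  from 5·(1,0) + (0,1)
step 1: (51, 10)  from 10·(5,1) + (1,0)
fundamental: x₁=51, y₁=10  (since 2601 − 26·100 = 1)

51 10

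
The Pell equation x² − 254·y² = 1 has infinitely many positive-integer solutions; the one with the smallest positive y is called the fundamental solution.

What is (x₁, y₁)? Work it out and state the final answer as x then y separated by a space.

[15; 1,14,1,30] for √254; ℓ=4 ⇒ convergent index 3
a_0=15:  p_0=15·1+0=15,  q_0=15·0+1=1
…
a_2=14:  p_2=14·16+15=239,  q_2=14·1+1=15
a_3=1:  p_3=1·239+16=255,  q_3=1·15+1=16
fundamental: x₁=255, y₁=16  (since 65025 − 254·256 = 1)

255 16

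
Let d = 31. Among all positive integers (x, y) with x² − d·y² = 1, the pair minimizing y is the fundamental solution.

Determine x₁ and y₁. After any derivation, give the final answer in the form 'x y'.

1520 273

√31 → a₀=5, period (1,1,3,5,3,1,1,10); ℓ=8 even so k=7
a_0=5:  p_0=5·1+0=5,  q_0=5·0+1=1
…
a_2=1:  p_2=1·6+5=11,  q_2=1·1+1=2
…
a_4=5:  p_4=5·39+11=206,  q_4=5·7+2=37
a_5=3:  p_5=3·206+39=657,  q_5=3·37+7=118
a_6=1:  p_6=1·657+206=863,  q_6=1·118+37=155
a_7=1:  p_7=1·863+657=1520,  q_7=1·155+118=273
(x₁, y₁) = (1520, 273);  1520² − 31·273² = 1 ✓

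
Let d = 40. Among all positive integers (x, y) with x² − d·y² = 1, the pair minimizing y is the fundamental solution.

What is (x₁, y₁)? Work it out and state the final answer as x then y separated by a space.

19 3

d=40: √d = [6; 3,12] (ℓ=2, even), read p_1/q_1
step 0: (6, 1)  from 6·(1,0) + (0,1)
step 1: (19, 3)  from 3·(6,1) + (1,0)
(x₁, y₁) = (19, 3);  19² − 40·3² = 1 ✓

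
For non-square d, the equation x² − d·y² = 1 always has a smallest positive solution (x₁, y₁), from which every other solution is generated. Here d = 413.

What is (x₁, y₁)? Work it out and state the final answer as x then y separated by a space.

113399 5580

d=413: √d = [20; 3,9,1,4,1,9,3,40] (ℓ=8, even), read p_7/q_7
i=0: a=20 ⇒ p=20, q=1
i=1: a=3 ⇒ p=61, q=3
i=2: a=9 ⇒ p=569, q=28
…
i=4: a=4 ⇒ p=3089, q=152
…
i=6: a=9 ⇒ p=36560, q=1799
i=7: a=3 ⇒ p=113399, q=5580
→ (113399, 5580).  Check: 113399²=12859333201, 413·5580²=12859333200, difference 1.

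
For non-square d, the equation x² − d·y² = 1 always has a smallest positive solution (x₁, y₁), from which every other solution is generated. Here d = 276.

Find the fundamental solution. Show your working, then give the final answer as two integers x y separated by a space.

d=276: √d = [16; 1,1,1,1,2,2,2,1,1,1,1,32] (ℓ=12, even), read p_11/q_11
a_0=16:  p_0=16·1+0=16,  q_0=16·0+1=1
a_1=1:  p_1=1·16+1=17,  q_1=1·1+0=1
…
a_4=1:  p_4=1·50+33=83,  q_4=1·3+2=5
…
a_7=2:  p_7=2·515+216=1246,  q_7=2·31+13=75
a_8=1:  p_8=1·1246+515=1761,  q_8=1·75+31=106
a_9=1:  p_9=1·1761+1246=3007,  q_9=1·106+75=181
a_10=1:  p_10=1·3007+1761=4768,  q_10=1·181+106=287
a_11=1:  p_11=1·4768+3007=7775,  q_11=1·287+181=468
(x₁, y₁) = (7775, 468);  7775² − 276·468² = 1 ✓

7775 468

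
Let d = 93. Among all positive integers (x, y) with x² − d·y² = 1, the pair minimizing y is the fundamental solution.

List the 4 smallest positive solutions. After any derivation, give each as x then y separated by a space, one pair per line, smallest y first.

12151 1260
295293601 30620520
7176225079351 744139875780
174396621583094401 18084087230585040

[9; 1,1,1,4,6,4,1,1,1,18] for √93; ℓ=10 ⇒ convergent index 9
a_0=9:  p_0=9·1+0=9,  q_0=9·0+1=1
a_1=1:  p_1=1·9+1=10,  q_1=1·1+0=1
a_2=1:  p_2=1·10+9=19,  q_2=1·1+1=2
…
a_4=4:  p_4=4·29+19=135,  q_4=4·3+2=14
a_5=6:  p_5=6·135+29=839,  q_5=6·14+3=87
…
a_7=1:  p_7=1·3491+839=4330,  q_7=1·362+87=449
a_8=1:  p_8=1·4330+3491=7821,  q_8=1·449+362=811
a_9=1:  p_9=1·7821+4330=12151,  q_9=1·811+449=1260
fundamental: x₁=12151, y₁=1260  (since 147646801 − 93·1587600 = 1)
n=2: (12151,1260)∘(12151,1260) = (12151·12151+93·1260·1260, 12151·1260+1260·12151) = (295293601,30620520)
n=3: (295293601,30620520)∘(12151,1260) = (12151·295293601+93·1260·30620520, 12151·30620520+1260·295293601) = (7176225079351,744139875780)
n=4: (7176225079351,744139875780)∘(12151,1260) = (12151·7176225079351+93·1260·744139875780, 12151·744139875780+1260·7176225079351) = (174396621583094401,18084087230585040)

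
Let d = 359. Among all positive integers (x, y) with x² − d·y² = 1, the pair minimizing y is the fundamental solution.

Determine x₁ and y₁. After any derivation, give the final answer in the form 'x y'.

d=359: √d = [18; 1,17,1,36] (ℓ=4, even), read p_3/q_3
step 0: (18, 1)  from 18·(1,0) + (0,1)
step 1: (19, 1)  from 1·(18,1) + (1,0)
step 2: (341, 18)  from 17·(19,1) + (18,1)
step 3: (360, 19)  from 1·(341,18) + (19,1)
→ (360, 19).  Check: 360²=129600, 359·19²=129599, difference 1.

360 19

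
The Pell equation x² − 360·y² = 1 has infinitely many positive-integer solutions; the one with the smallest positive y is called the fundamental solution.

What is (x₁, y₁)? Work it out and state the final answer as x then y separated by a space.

√360 = [18; 1,36, …], period ℓ=2 (even) → k=1
i=0: a=18 ⇒ p=18, q=1
i=1: a=1 ⇒ p=19, q=1
fundamental: x₁=19, y₁=1  (since 361 − 360·1 = 1)

19 1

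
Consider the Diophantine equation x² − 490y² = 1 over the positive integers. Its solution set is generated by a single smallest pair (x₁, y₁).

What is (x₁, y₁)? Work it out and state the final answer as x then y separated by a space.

1039681 46968

√490 → a₀=22, period (7,2,1,4,4,4,1,2,7,44); ℓ=10 even so k=9
i=0: a=22 ⇒ p=22, q=1
i=1: a=7 ⇒ p=155, q=7
i=2: a=2 ⇒ p=332, q=15
i=3: a=1 ⇒ p=487, q=22
i=4: a=4 ⇒ p=2280, q=103
i=5: a=4 ⇒ p=9607, q=434
i=6: a=4 ⇒ p=40708, q=1839
i=7: a=1 ⇒ p=50315, q=2273
i=8: a=2 ⇒ p=141338, q=6385
i=9: a=7 ⇒ p=1039681, q=46968
(x₁, y₁) = (1039681, 46968);  1039681² − 490·46968² = 1 ✓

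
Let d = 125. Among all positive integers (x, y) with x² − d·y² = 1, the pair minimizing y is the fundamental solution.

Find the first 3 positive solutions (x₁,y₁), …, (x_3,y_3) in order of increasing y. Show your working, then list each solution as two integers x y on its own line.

√125 = [11; 5,1,1,5,22, …], period ℓ=5 (odd) → k=9
k=0  a_k=11  p_k/q_k = 11/1
…
k=2  a_k=1  p_k/q_k = 67/6
…
k=7  a_k=1  p_k/q_k = 91444/8179
k=8  a_k=1  p_k/q_k = 167761/15005
k=9  a_k=5  p_k/q_k = 930249/83204
(x₁, y₁) = (930249, 83204);  930249² − 125·83204² = 1 ✓
n=2: (930249,83204)∘(930249,83204) = (930249·930249+125·83204·83204, 930249·83204+83204·930249) = (1730726404001,154800875592)
n=3: (1730726404001,154800875592)∘(930249,83204) = (930249·1730726404001+125·83204·154800875592, 930249·154800875592+83204·1730726404001) = (3220013013190122249,288006719437081612)

930249 83204
1730726404001 154800875592
3220013013190122249 288006719437081612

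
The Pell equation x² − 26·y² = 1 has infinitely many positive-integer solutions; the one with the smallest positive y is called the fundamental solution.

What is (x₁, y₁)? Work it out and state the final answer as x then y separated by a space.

51 10

√26 = [5; 10, …], period ℓ=1 (odd) → k=1
step 0: (5, 1)  from 5·(1,0) + (0,1)
step 1: (51, 10)  from 10·(5,1) + (1,0)
(x₁, y₁) = (51, 10);  51² − 26·10² = 1 ✓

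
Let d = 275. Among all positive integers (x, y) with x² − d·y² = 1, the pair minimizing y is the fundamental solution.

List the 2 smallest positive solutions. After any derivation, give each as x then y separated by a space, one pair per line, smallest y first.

√275 = [16; 1,1,2,1,1,32, …], period ℓ=6 (even) → k=5
step 0: (16, 1)  from 16·(1,0) + (0,1)
step 1: (17, 1)  from 1·(16,1) + (1,0)
…
step 4: (116, 7)  from 1·(83,5) + (33,2)
step 5: (199, 12)  from 1·(116,7) + (83,5)
(x₁, y₁) = (199, 12);  199² − 275·12² = 1 ✓
(199+12√275)^2 = 79201 + 4776√275

199 12
79201 4776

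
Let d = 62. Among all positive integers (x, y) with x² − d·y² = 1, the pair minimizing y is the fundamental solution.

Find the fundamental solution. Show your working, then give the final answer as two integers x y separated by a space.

√62 → a₀=7, period (1,6,1,14); ℓ=4 even so k=3
step 0: (7, 1)  from 7·(1,0) + (0,1)
step 1: (8, 1)  from 1·(7,1) + (1,0)
step 2: (55, 7)  from 6·(8,1) + (7,1)
step 3: (63, 8)  from 1·(55,7) + (8,1)
→ (63, 8).  Check: 63²=3969, 62·8²=3968, difference 1.

63 8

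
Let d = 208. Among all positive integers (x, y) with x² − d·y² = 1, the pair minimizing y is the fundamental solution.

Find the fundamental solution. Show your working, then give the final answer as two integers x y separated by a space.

[14; 2,2,1,2,2,28] for √208; ℓ=6 ⇒ convergent index 5
k=0  a_k=14  p_k/q_k = 14/1
…
k=4  a_k=2  p_k/q_k = 274/19
k=5  a_k=2  p_k/q_k = 649/45
fundamental: x₁=649, y₁=45  (since 421201 − 208·2025 = 1)

649 45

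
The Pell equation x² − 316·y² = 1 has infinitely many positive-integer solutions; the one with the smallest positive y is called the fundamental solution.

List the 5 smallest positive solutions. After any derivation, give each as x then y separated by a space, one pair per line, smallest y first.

12799 720
327628801 18430560
8386642035199 471785474160
214681262489395201 12076764549117120
5495410948816896319999 309141018456514563600

[17; 1,3,2,8,2,3,1,34] for √316; ℓ=8 ⇒ convergent index 7
step 0: (17, 1)  from 17·(1,0) + (0,1)
step 1: (18, 1)  from 1·(17,1) + (1,0)
…
step 5: (2862, 161)  from 2·(1351,76) + (160,9)
step 6: (9937, 559)  from 3·(2862,161) + (1351,76)
step 7: (12799, 720)  from 1·(9937,559) + (2862,161)
→ (12799, 720).  Check: 12799²=163814401, 316·720²=163814400, difference 1.
n=2: (12799,720)∘(12799,720) = (12799·12799+316·720·720, 12799·720+720·12799) = (327628801,18430560)
n=3: (327628801,18430560)∘(12799,720) = (12799·327628801+316·720·18430560, 12799·18430560+720·327628801) = (8386642035199,471785474160)
n=4: (8386642035199,471785474160)∘(12799,720) = (12799·8386642035199+316·720·471785474160, 12799·471785474160+720·8386642035199) = (214681262489395201,12076764549117120)
n=5: (214681262489395201,12076764549117120)∘(12799,720) = (12799·214681262489395201+316·720·12076764549117120, 12799·12076764549117120+720·214681262489395201) = (5495410948816896319999,309141018456514563600)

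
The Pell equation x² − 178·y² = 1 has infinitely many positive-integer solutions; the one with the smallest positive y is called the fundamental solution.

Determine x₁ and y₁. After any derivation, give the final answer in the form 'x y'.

[13; 2,1,12,1,2,26] for √178; ℓ=6 ⇒ convergent index 5
k=0  a_k=13  p_k/q_k = 13/1
k=1  a_k=2  p_k/q_k = 27/2
k=2  a_k=1  p_k/q_k = 40/3
…
k=4  a_k=1  p_k/q_k = 547/41
k=5  a_k=2  p_k/q_k = 1601/120
→ (1601, 120).  Check: 1601²=2563201, 178·120²=2563200, difference 1.

1601 120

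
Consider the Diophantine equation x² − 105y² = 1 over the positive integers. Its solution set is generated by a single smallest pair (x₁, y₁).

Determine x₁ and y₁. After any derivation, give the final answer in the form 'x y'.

41 4

√105 → a₀=10, period (4,20); ℓ=2 even so k=1
a_0=10:  p_0=10·1+0=10,  q_0=10·0+1=1
a_1=4:  p_1=4·10+1=41,  q_1=4·1+0=4
(x₁, y₁) = (41, 4);  41² − 105·4² = 1 ✓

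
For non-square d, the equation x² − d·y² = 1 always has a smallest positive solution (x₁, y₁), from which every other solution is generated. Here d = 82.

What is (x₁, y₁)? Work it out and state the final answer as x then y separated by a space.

163 18

d=82: √d = [9; 18] (ℓ=1, odd), read p_1/q_1
step 0: (9, 1)  from 9·(1,0) + (0,1)
step 1: (163, 18)  from 18·(9,1) + (1,0)
(x₁, y₁) = (163, 18);  163² − 82·18² = 1 ✓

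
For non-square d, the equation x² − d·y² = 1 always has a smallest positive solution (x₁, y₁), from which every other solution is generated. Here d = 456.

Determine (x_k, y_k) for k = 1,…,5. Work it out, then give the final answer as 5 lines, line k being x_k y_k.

1025 48
2101249 98400
4307559425 201719952
8830494720001 413525803200
18102509868442625 847727694840048

d=456: √d = [21; 2,1,4,1,2,42] (ℓ=6, even), read p_5/q_5
step 0: (21, 1)  from 21·(1,0) + (0,1)
step 1: (43, 2)  from 2·(21,1) + (1,0)
…
step 4: (363, 17)  from 1·(299,14) + (64,3)
step 5: (1025, 48)  from 2·(363,17) + (299,14)
→ (1025, 48).  Check: 1025²=1050625, 456·48²=1050624, difference 1.
(x_2, y_2) = (1025·1025 + 456·48·48, 1025·48 + 48·1025) = (2101249, 98400)
(x_3, y_3) = (1025·2101249 + 456·48·98400, 1025·98400 + 48·2101249) = (4307559425, 201719952)
(x_4, y_4) = (1025·4307559425 + 456·48·201719952, 1025·201719952 + 48·4307559425) = (8830494720001, 413525803200)
(x_5, y_5) = (1025·8830494720001 + 456·48·413525803200, 1025·413525803200 + 48·8830494720001) = (18102509868442625, 847727694840048)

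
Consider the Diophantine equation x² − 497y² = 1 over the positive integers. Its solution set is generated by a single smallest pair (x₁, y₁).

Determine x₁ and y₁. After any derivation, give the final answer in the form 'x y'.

d=497: √d = [22; 3,2,2,5,6,5,2,2,3,44] (ℓ=10, even), read p_9/q_9
k=0  a_k=22  p_k/q_k = 22/1
k=1  a_k=3  p_k/q_k = 67/3
k=2  a_k=2  p_k/q_k = 156/7
k=3  a_k=2  p_k/q_k = 379/17
…
k=7  a_k=2  p_k/q_k = 143637/6443
k=8  a_k=2  p_k/q_k = 352750/15823
k=9  a_k=3  p_k/q_k = 1201887/53912
fundamental: x₁=1201887, y₁=53912  (since 1444532360769 − 497·2906503744 = 1)

1201887 53912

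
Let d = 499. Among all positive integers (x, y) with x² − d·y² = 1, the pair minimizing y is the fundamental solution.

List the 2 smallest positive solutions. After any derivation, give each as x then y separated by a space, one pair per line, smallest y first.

[22; 2,1,21,1,2,44] for √499; ℓ=6 ⇒ convergent index 5
a_0=22:  p_0=22·1+0=22,  q_0=22·0+1=1
a_1=2:  p_1=2·22+1=45,  q_1=2·1+0=2
…
a_3=21:  p_3=21·67+45=1452,  q_3=21·3+2=65
a_4=1:  p_4=1·1452+67=1519,  q_4=1·65+3=68
a_5=2:  p_5=2·1519+1452=4490,  q_5=2·68+65=201
→ (4490, 201).  Check: 4490²=20160100, 499·201²=20160099, difference 1.
k=2:  x_2 = 4490·4490+499·201·201 = 40320199,  y_2 = 4490·201+201·4490 = 1804980

4490 201
40320199 1804980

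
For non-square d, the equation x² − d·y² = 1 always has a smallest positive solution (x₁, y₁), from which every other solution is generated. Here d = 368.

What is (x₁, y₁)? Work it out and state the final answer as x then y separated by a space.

d=368: √d = [19; 5,2,5,38] (ℓ=4, even), read p_3/q_3
i=0: a=19 ⇒ p=19, q=1
i=1: a=5 ⇒ p=96, q=5
i=2: a=2 ⇒ p=211, q=11
i=3: a=5 ⇒ p=1151, q=60
→ (1151, 60).  Check: 1151²=1324801, 368·60²=1324800, difference 1.

1151 60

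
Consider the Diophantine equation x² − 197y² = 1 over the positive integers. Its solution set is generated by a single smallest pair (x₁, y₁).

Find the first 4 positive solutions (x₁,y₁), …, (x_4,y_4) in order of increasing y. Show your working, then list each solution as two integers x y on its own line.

[14; 28] for √197; ℓ=1 ⇒ convergent index 1
step 0: (14, 1)  from 14·(1,0) + (0,1)
step 1: (393, 28)  from 28·(14,1) + (1,0)
fundamental: x₁=393, y₁=28  (since 154449 − 197·784 = 1)
n=2: (393,28)∘(393,28) = (393·393+197·28·28, 393·28+28·393) = (308897,22008)
n=3: (308897,22008)∘(393,28) = (393·308897+197·28·22008, 393·22008+28·308897) = (242792649,17298260)
n=4: (242792649,17298260)∘(393,28) = (393·242792649+197·28·17298260, 393·17298260+28·242792649) = (190834713217,13596410352)

393 28
308897 22008
242792649 17298260
190834713217 13596410352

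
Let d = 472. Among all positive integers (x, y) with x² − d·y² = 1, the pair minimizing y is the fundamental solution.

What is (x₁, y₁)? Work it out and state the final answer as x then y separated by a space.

306917 14127

√472 → a₀=21, period (1,2,1,1,1,…,2,1,42); ℓ=14 even so k=13
a_0=21:  p_0=21·1+0=21,  q_0=21·0+1=1
a_1=1:  p_1=1·21+1=22,  q_1=1·1+0=1
a_2=2:  p_2=2·22+21=65,  q_2=2·1+1=3
a_3=1:  p_3=1·65+22=87,  q_3=1·3+1=4
a_4=1:  p_4=1·87+65=152,  q_4=1·4+3=7
…
a_6=4:  p_6=4·239+152=1108,  q_6=4·11+7=51
…
a_9=1:  p_9=1·24224+5779=30003,  q_9=1·1115+266=1381
a_10=1:  p_10=1·30003+24224=54227,  q_10=1·1381+1115=2496
a_11=1:  p_11=1·54227+30003=84230,  q_11=1·2496+1381=3877
a_12=2:  p_12=2·84230+54227=222687,  q_12=2·3877+2496=10250
a_13=1:  p_13=1·222687+84230=306917,  q_13=1·10250+3877=14127
→ (306917, 14127).  Check: 306917²=94198044889, 472·14127²=94198044888, difference 1.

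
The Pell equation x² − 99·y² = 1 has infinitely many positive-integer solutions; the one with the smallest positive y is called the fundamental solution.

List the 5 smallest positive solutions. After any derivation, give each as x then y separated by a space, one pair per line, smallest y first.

d=99: √d = [9; 1,18] (ℓ=2, even), read p_1/q_1
step 0: (9, 1)  from 9·(1,0) + (0,1)
step 1: (10, 1)  from 1·(9,1) + (1,0)
(x₁, y₁) = (10, 1);  10² − 99·1² = 1 ✓
(10+1√99)^2 = 199 + 20√99
(10+1√99)^3 = 3970 + 399√99
(10+1√99)^4 = 79201 + 7960√99
(10+1√99)^5 = 1580050 + 158801√99

10 1
199 20
3970 399
79201 7960
1580050 158801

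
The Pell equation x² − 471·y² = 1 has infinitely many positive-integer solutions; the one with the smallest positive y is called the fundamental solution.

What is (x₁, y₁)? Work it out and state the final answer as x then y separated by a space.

7838695 361188

√471 → a₀=21, period (1,2,2,1,3,…,2,1,42); ℓ=14 even so k=13
i=0: a=21 ⇒ p=21, q=1
…
i=2: a=2 ⇒ p=65, q=3
i=3: a=2 ⇒ p=152, q=7
i=4: a=1 ⇒ p=217, q=10
i=5: a=3 ⇒ p=803, q=37
i=6: a=4 ⇒ p=3429, q=158
…
i=8: a=4 ⇒ p=198665, q=9154
…
i=10: a=1 ⇒ p=843469, q=38865
…
i=12: a=2 ⇒ p=5506953, q=253747
i=13: a=1 ⇒ p=7838695, q=361188
(x₁, y₁) = (7838695, 361188);  7838695² − 471·361188² = 1 ✓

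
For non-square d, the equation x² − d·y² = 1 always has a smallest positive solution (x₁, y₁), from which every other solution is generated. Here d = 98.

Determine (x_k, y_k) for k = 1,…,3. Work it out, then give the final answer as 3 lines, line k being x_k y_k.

99 10
19601 1980
3880899 392030

d=98: √d = [9; 1,8,1,18] (ℓ=4, even), read p_3/q_3
step 0: (9, 1)  from 9·(1,0) + (0,1)
step 1: (10, 1)  from 1·(9,1) + (1,0)
step 2: (89, 9)  from 8·(10,1) + (9,1)
step 3: (99, 10)  from 1·(89,9) + (10,1)
(x₁, y₁) = (99, 10);  99² − 98·10² = 1 ✓
n=2: (99,10)∘(99,10) = (99·99+98·10·10, 99·10+10·99) = (19601,1980)
n=3: (19601,1980)∘(99,10) = (99·19601+98·10·1980, 99·1980+10·19601) = (3880899,392030)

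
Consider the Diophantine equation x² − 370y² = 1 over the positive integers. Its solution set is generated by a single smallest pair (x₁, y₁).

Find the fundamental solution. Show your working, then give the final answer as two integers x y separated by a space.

213859 11118

√370 = [19; 4,4,38, …], period ℓ=3 (odd) → k=5
step 0: (19, 1)  from 19·(1,0) + (0,1)
step 1: (77, 4)  from 4·(19,1) + (1,0)
step 2: (327, 17)  from 4·(77,4) + (19,1)
step 3: (12503, 650)  from 38·(327,17) + (77,4)
step 4: (50339, 2617)  from 4·(12503,650) + (327,17)
step 5: (213859, 11118)  from 4·(50339,2617) + (12503,650)
fundamental: x₁=213859, y₁=11118  (since 45735671881 − 370·123609924 = 1)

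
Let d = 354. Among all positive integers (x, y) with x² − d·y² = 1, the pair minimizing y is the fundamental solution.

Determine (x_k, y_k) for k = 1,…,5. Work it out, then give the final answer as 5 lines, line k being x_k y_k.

258065 13716
133195088449 7079239080
68745981000924305 3653807666346684
35481863173873866451201 1885839750824434773840
18313254039862772710457447825 973338470589361712155692516

√354 = [18; 1,4,2,2,18,2,2,4,1,36, …], period ℓ=10 (even) → k=9
k=0  a_k=18  p_k/q_k = 18/1
…
k=8  a_k=4  p_k/q_k = 210294/11177
k=9  a_k=1  p_k/q_k = 258065/13716
(x₁, y₁) = (258065, 13716);  258065² − 354·13716² = 1 ✓
n=2: (258065,13716)∘(258065,13716) = (258065·258065+354·13716·13716, 258065·13716+13716·258065) = (133195088449,7079239080)
n=3: (133195088449,7079239080)∘(258065,13716) = (258065·133195088449+354·13716·7079239080, 258065·7079239080+13716·133195088449) = (68745981000924305,3653807666346684)
n=4: (68745981000924305,3653807666346684)∘(258065,13716) = (258065·68745981000924305+354·13716·3653807666346684, 258065·3653807666346684+13716·68745981000924305) = (35481863173873866451201,1885839750824434773840)
n=5: (35481863173873866451201,1885839750824434773840)∘(258065,13716) = (258065·35481863173873866451201+354·13716·1885839750824434773840, 258065·1885839750824434773840+13716·35481863173873866451201) = (18313254039862772710457447825,973338470589361712155692516)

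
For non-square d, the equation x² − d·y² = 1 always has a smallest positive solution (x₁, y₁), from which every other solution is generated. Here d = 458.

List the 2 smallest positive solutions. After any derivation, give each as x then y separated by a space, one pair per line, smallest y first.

22899 1070
1048728401 49003860

d=458: √d = [21; 2,2,42] (ℓ=3, odd), read p_5/q_5
i=0: a=21 ⇒ p=21, q=1
i=1: a=2 ⇒ p=43, q=2
i=2: a=2 ⇒ p=107, q=5
…
i=4: a=2 ⇒ p=9181, q=429
i=5: a=2 ⇒ p=22899, q=1070
fundamental: x₁=22899, y₁=1070  (since 524364201 − 458·1144900 = 1)
n=2: (22899,1070)∘(22899,1070) = (22899·22899+458·1070·1070, 22899·1070+1070·22899) = (1048728401,49003860)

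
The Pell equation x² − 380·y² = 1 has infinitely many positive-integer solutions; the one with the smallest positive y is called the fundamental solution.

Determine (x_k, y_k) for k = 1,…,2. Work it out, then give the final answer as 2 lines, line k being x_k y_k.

√380 = [19; 2,38, …], period ℓ=2 (even) → k=1
step 0: (19, 1)  from 19·(1,0) + (0,1)
step 1: (39, 2)  from 2·(19,1) + (1,0)
→ (39, 2).  Check: 39²=1521, 380·2²=1520, difference 1.
(x_2, y_2) = (39·39 + 380·2·2, 39·2 + 2·39) = (3041, 156)

39 2
3041 156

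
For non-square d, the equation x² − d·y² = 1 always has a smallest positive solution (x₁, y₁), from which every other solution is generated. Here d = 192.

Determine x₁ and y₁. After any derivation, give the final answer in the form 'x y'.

√192 → a₀=13, period (1,5,1,26); ℓ=4 even so k=3
i=0: a=13 ⇒ p=13, q=1
i=1: a=1 ⇒ p=14, q=1
i=2: a=5 ⇒ p=83, q=6
i=3: a=1 ⇒ p=97, q=7
(x₁, y₁) = (97, 7);  97² − 192·7² = 1 ✓

97 7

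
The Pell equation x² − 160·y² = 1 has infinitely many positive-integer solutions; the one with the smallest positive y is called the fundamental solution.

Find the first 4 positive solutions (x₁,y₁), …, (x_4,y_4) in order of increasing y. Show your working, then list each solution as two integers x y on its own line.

√160 = [12; 1,1,1,5,1,1,1,24, …], period ℓ=8 (even) → k=7
a_0=12:  p_0=12·1+0=12,  q_0=12·0+1=1
…
a_3=1:  p_3=1·25+13=38,  q_3=1·2+1=3
a_4=5:  p_4=5·38+25=215,  q_4=5·3+2=17
…
a_6=1:  p_6=1·253+215=468,  q_6=1·20+17=37
a_7=1:  p_7=1·468+253=721,  q_7=1·37+20=57
(x₁, y₁) = (721, 57);  721² − 160·57² = 1 ✓
(x_2, y_2) = (721·721 + 160·57·57, 721·57 + 57·721) = (1039681, 82194)
(x_3, y_3) = (721·1039681 + 160·57·82194, 721·82194 + 57·1039681) = (1499219281, 118523691)
(x_4, y_4) = (721·1499219281 + 160·57·118523691, 721·118523691 + 57·1499219281) = (2161873163521, 170911080228)

721 57
1039681 82194
1499219281 118523691
2161873163521 170911080228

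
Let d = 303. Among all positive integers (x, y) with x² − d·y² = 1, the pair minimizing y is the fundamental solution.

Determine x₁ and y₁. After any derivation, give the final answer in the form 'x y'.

2524 145

[17; 2,2,5,2,2,34] for √303; ℓ=6 ⇒ convergent index 5
a_0=17:  p_0=17·1+0=17,  q_0=17·0+1=1
a_1=2:  p_1=2·17+1=35,  q_1=2·1+0=2
a_2=2:  p_2=2·35+17=87,  q_2=2·2+1=5
a_3=5:  p_3=5·87+35=470,  q_3=5·5+2=27
a_4=2:  p_4=2·470+87=1027,  q_4=2·27+5=59
a_5=2:  p_5=2·1027+470=2524,  q_5=2·59+27=145
→ (2524, 145).  Check: 2524²=6370576, 303·145²=6370575, difference 1.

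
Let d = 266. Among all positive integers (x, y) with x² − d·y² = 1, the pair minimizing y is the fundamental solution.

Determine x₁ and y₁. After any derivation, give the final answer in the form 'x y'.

[16; 3,4,3,32] for √266; ℓ=4 ⇒ convergent index 3
i=0: a=16 ⇒ p=16, q=1
i=1: a=3 ⇒ p=49, q=3
i=2: a=4 ⇒ p=212, q=13
i=3: a=3 ⇒ p=685, q=42
→ (685, 42).  Check: 685²=469225, 266·42²=469224, difference 1.

685 42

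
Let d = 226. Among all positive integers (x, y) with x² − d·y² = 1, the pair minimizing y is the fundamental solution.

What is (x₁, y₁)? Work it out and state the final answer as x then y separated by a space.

451 30

[15; 30] for √226; ℓ=1 ⇒ convergent index 1
i=0: a=15 ⇒ p=15, q=1
i=1: a=30 ⇒ p=451, q=30
fundamental: x₁=451, y₁=30  (since 203401 − 226·900 = 1)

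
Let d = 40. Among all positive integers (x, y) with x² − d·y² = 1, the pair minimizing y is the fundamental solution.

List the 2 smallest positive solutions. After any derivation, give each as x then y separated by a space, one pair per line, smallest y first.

[6; 3,12] for √40; ℓ=2 ⇒ convergent index 1
step 0: (6, 1)  from 6·(1,0) + (0,1)
step 1: (19, 3)  from 3·(6,1) + (1,0)
(x₁, y₁) = (19, 3);  19² − 40·3² = 1 ✓
(19+3√40)^2 = 721 + 114√40

19 3
721 114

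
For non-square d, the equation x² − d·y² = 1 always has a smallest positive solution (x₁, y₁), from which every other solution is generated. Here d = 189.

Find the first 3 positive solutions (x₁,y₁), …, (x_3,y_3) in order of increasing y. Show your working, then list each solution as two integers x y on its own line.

√189 = [13; 1,2,1,26, …], period ℓ=4 (even) → k=3
i=0: a=13 ⇒ p=13, q=1
i=1: a=1 ⇒ p=14, q=1
i=2: a=2 ⇒ p=41, q=3
i=3: a=1 ⇒ p=55, q=4
→ (55, 4).  Check: 55²=3025, 189·4²=3024, difference 1.
k=2:  x_2 = 55·55+189·4·4 = 6049,  y_2 = 55·4+4·55 = 440
k=3:  x_3 = 55·6049+189·4·440 = 665335,  y_3 = 55·440+4·6049 = 48396

55 4
6049 440
665335 48396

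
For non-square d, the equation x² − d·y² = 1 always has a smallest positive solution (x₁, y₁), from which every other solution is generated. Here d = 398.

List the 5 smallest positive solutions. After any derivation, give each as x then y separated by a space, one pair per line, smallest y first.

[19; 1,18,1,38] for √398; ℓ=4 ⇒ convergent index 3
step 0: (19, 1)  from 19·(1,0) + (0,1)
step 1: (20, 1)  from 1·(19,1) + (1,0)
step 2: (379, 19)  from 18·(20,1) + (19,1)
step 3: (399, 20)  from 1·(379,19) + (20,1)
fundamental: x₁=399, y₁=20  (since 159201 − 398·400 = 1)
(x_2, y_2) = (399·399 + 398·20·20, 399·20 + 20·399) = (318401, 15960)
(x_3, y_3) = (399·318401 + 398·20·15960, 399·15960 + 20·318401) = (254083599, 12736060)
(x_4, y_4) = (399·254083599 + 398·20·12736060, 399·12736060 + 20·254083599) = (202758393601, 10163359920)
(x_5, y_5) = (399·202758393601 + 398·20·10163359920, 399·10163359920 + 20·202758393601) = (161800944009999, 8110348480100)

399 20
318401 15960
254083599 12736060
202758393601 10163359920
161800944009999 8110348480100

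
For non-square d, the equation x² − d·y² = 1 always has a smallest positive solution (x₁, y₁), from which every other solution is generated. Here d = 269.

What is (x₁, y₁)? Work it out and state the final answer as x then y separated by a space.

13449 820

√269 → a₀=16, period (2,2,32); ℓ=3 odd so k=5
k=0  a_k=16  p_k/q_k = 16/1
k=1  a_k=2  p_k/q_k = 33/2
k=2  a_k=2  p_k/q_k = 82/5
k=3  a_k=32  p_k/q_k = 2657/162
k=4  a_k=2  p_k/q_k = 5396/329
k=5  a_k=2  p_k/q_k = 13449/820
→ (13449, 820).  Check: 13449²=180875601, 269·820²=180875600, difference 1.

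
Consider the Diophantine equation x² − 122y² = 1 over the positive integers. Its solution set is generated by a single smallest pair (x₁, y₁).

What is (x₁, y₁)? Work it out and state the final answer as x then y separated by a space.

243 22

√122 = [11; 22, …], period ℓ=1 (odd) → k=1
a_0=11:  p_0=11·1+0=11,  q_0=11·0+1=1
a_1=22:  p_1=22·11+1=243,  q_1=22·1+0=22
(x₁, y₁) = (243, 22);  243² − 122·22² = 1 ✓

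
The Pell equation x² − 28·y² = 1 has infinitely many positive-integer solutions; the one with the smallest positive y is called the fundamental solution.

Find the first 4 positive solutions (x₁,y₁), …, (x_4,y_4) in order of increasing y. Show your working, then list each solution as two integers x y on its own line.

[5; 3,2,3,10] for √28; ℓ=4 ⇒ convergent index 3
step 0: (5, 1)  from 5·(1,0) + (0,1)
step 1: (16, 3)  from 3·(5,1) + (1,0)
step 2: (37, 7)  from 2·(16,3) + (5,1)
step 3: (127, 24)  from 3·(37,7) + (16,3)
(x₁, y₁) = (127, 24);  127² − 28·24² = 1 ✓
(127+24√28)^2 = 32257 + 6096√28
(127+24√28)^3 = 8193151 + 1548360√28
(127+24√28)^4 = 2081028097 + 393277344√28

127 24
32257 6096
8193151 1548360
2081028097 393277344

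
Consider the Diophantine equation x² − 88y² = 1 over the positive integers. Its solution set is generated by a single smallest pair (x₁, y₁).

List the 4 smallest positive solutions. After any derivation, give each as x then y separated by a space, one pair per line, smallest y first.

√88 = [9; 2,1,1,1,2,18, …], period ℓ=6 (even) → k=5
a_0=9:  p_0=9·1+0=9,  q_0=9·0+1=1
…
a_4=1:  p_4=1·47+28=75,  q_4=1·5+3=8
a_5=2:  p_5=2·75+47=197,  q_5=2·8+5=21
→ (197, 21).  Check: 197²=38809, 88·21²=38808, difference 1.
(x_2, y_2) = (197·197 + 88·21·21, 197·21 + 21·197) = (77617, 8274)
(x_3, y_3) = (197·77617 + 88·21·8274, 197·8274 + 21·77617) = (30580901, 3259935)
(x_4, y_4) = (197·30580901 + 88·21·3259935, 197·3259935 + 21·30580901) = (12048797377, 1284406116)

197 21
77617 8274
30580901 3259935
12048797377 1284406116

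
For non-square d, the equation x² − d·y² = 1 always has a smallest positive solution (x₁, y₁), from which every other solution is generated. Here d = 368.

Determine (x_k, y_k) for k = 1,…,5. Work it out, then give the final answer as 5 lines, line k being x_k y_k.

√368 → a₀=19, period (5,2,5,38); ℓ=4 even so k=3
k=0  a_k=19  p_k/q_k = 19/1
k=1  a_k=5  p_k/q_k = 96/5
k=2  a_k=2  p_k/q_k = 211/11
k=3  a_k=5  p_k/q_k = 1151/60
→ (1151, 60).  Check: 1151²=1324801, 368·60²=1324800, difference 1.
(1151+60√368)^2 = 2649601 + 138120√368
(1151+60√368)^3 = 6099380351 + 317952180√368
(1151+60√368)^4 = 14040770918401 + 731925780240√368
(1151+60√368)^5 = 32321848554778751 + 1684892828160300√368

1151 60
2649601 138120
6099380351 317952180
14040770918401 731925780240
32321848554778751 1684892828160300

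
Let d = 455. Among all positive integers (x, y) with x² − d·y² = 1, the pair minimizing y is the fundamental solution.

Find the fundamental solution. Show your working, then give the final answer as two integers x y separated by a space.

d=455: √d = [21; 3,42] (ℓ=2, even), read p_1/q_1
step 0: (21, 1)  from 21·(1,0) + (0,1)
step 1: (64, 3)  from 3·(21,1) + (1,0)
(x₁, y₁) = (64, 3);  64² − 455·3² = 1 ✓

64 3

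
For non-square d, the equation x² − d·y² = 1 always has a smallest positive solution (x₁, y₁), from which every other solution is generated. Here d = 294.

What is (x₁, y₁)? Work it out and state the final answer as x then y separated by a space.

4801 280

d=294: √d = [17; 6,1,4,1,6,34] (ℓ=6, even), read p_5/q_5
k=0  a_k=17  p_k/q_k = 17/1
…
k=2  a_k=1  p_k/q_k = 120/7
…
k=4  a_k=1  p_k/q_k = 703/41
k=5  a_k=6  p_k/q_k = 4801/280
(x₁, y₁) = (4801, 280);  4801² − 294·280² = 1 ✓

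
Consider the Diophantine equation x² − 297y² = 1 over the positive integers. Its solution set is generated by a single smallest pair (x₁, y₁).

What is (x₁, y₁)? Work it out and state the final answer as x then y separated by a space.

48599 2820

√297 = [17; 4,3,1,1,2,1,1,3,4,34, …], period ℓ=10 (even) → k=9
k=0  a_k=17  p_k/q_k = 17/1
…
k=4  a_k=1  p_k/q_k = 517/30
…
k=8  a_k=3  p_k/q_k = 11357/659
k=9  a_k=4  p_k/q_k = 48599/2820
fundamental: x₁=48599, y₁=2820  (since 2361862801 − 297·7952400 = 1)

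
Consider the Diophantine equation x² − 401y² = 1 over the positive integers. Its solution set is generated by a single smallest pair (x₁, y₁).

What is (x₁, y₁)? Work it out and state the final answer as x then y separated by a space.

801 40

√401 = [20; 40, …], period ℓ=1 (odd) → k=1
step 0: (20, 1)  from 20·(1,0) + (0,1)
step 1: (801, 40)  from 40·(20,1) + (1,0)
fundamental: x₁=801, y₁=40  (since 641601 − 401·1600 = 1)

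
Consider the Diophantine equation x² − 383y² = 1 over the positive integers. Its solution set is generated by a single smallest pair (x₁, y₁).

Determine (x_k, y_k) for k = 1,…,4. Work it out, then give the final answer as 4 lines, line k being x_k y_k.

√383 → a₀=19, period (1,1,3,19,3,1,1,38); ℓ=8 even so k=7
i=0: a=19 ⇒ p=19, q=1
…
i=4: a=19 ⇒ p=2642, q=135
i=5: a=3 ⇒ p=8063, q=412
i=6: a=1 ⇒ p=10705, q=547
i=7: a=1 ⇒ p=18768, q=959
fundamental: x₁=18768, y₁=959  (since 352237824 − 383·919681 = 1)
k=2:  x_2 = 18768·18768+383·959·959 = 704475647,  y_2 = 18768·959+959·18768 = 35997024
k=3:  x_3 = 18768·704475647+383·959·35997024 = 26443197867024,  y_3 = 18768·35997024+959·704475647 = 1351184291905
k=4:  x_4 = 18768·26443197867024+383·959·1351184291905 = 992571874432137217,  y_4 = 18768·1351184291905+959·26443197867024 = 50718053544949056

18768 959
704475647 35997024
26443197867024 1351184291905
992571874432137217 50718053544949056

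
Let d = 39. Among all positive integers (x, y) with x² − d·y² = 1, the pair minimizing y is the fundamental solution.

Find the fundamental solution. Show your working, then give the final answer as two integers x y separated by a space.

√39 = [6; 4,12, …], period ℓ=2 (even) → k=1
step 0: (6, 1)  from 6·(1,0) + (0,1)
step 1: (25, 4)  from 4·(6,1) + (1,0)
fundamental: x₁=25, y₁=4  (since 625 − 39·16 = 1)

25 4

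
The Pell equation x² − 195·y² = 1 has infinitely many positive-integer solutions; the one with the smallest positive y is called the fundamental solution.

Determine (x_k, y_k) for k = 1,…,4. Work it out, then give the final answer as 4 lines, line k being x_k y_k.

[13; 1,26] for √195; ℓ=2 ⇒ convergent index 1
a_0=13:  p_0=13·1+0=13,  q_0=13·0+1=1
a_1=1:  p_1=1·13+1=14,  q_1=1·1+0=1
(x₁, y₁) = (14, 1);  14² − 195·1² = 1 ✓
(x_2, y_2) = (14·14 + 195·1·1, 14·1 + 1·14) = (391, 28)
(x_3, y_3) = (14·391 + 195·1·28, 14·28 + 1·391) = (10934, 783)
(x_4, y_4) = (14·10934 + 195·1·783, 14·783 + 1·10934) = (305761, 21896)

14 1
391 28
10934 783
305761 21896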